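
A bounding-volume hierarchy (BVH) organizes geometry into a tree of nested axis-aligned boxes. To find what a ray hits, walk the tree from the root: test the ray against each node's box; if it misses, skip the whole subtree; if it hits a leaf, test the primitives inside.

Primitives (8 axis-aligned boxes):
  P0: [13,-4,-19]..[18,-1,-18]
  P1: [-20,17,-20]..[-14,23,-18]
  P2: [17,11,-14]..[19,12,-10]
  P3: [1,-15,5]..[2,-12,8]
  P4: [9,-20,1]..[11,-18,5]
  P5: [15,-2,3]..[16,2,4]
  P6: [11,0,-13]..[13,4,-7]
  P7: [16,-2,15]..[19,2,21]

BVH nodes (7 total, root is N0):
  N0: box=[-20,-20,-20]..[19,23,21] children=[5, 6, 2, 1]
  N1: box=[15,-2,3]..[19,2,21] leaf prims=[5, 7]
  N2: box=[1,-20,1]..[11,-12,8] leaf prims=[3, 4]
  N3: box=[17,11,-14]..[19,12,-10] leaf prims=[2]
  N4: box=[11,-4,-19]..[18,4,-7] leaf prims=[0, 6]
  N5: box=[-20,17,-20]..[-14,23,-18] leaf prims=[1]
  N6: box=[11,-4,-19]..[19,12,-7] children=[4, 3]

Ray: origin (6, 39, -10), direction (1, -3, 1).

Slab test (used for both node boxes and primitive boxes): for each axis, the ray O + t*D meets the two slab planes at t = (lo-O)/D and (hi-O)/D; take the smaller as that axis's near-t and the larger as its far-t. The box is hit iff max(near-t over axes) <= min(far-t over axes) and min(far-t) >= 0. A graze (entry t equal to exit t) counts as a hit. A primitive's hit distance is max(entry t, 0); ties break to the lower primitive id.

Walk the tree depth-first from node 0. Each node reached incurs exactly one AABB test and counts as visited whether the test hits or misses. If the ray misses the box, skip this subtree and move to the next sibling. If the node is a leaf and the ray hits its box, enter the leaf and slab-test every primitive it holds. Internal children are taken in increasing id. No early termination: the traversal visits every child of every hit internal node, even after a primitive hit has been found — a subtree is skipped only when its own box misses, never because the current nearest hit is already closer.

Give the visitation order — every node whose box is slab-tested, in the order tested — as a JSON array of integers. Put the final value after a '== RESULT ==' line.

Walk:
N0 x:[-26,13] y:[16/3,59/3] z:[-10,31] -> hit [16/3,13], descend [1, 2, 5, 6]
  N1 x:[9,13] y:[37/3,41/3] z:[13,31] -> hit [13,13] leaf, test {P5(miss), P7(miss)}
  N2 x:[-5,5] y:[17,59/3] z:[11,18] -> miss, prune
  N5 x:[-26,-20] y:[16/3,22/3] z:[-10,-8] -> miss, prune
  N6 x:[5,13] y:[9,43/3] z:[-9,3] -> miss, prune

Summary -> nodes [0, 1, 2, 5, 6]; box-tests=5; leaf-entries=1; first=miss

== RESULT ==
[0, 1, 2, 5, 6]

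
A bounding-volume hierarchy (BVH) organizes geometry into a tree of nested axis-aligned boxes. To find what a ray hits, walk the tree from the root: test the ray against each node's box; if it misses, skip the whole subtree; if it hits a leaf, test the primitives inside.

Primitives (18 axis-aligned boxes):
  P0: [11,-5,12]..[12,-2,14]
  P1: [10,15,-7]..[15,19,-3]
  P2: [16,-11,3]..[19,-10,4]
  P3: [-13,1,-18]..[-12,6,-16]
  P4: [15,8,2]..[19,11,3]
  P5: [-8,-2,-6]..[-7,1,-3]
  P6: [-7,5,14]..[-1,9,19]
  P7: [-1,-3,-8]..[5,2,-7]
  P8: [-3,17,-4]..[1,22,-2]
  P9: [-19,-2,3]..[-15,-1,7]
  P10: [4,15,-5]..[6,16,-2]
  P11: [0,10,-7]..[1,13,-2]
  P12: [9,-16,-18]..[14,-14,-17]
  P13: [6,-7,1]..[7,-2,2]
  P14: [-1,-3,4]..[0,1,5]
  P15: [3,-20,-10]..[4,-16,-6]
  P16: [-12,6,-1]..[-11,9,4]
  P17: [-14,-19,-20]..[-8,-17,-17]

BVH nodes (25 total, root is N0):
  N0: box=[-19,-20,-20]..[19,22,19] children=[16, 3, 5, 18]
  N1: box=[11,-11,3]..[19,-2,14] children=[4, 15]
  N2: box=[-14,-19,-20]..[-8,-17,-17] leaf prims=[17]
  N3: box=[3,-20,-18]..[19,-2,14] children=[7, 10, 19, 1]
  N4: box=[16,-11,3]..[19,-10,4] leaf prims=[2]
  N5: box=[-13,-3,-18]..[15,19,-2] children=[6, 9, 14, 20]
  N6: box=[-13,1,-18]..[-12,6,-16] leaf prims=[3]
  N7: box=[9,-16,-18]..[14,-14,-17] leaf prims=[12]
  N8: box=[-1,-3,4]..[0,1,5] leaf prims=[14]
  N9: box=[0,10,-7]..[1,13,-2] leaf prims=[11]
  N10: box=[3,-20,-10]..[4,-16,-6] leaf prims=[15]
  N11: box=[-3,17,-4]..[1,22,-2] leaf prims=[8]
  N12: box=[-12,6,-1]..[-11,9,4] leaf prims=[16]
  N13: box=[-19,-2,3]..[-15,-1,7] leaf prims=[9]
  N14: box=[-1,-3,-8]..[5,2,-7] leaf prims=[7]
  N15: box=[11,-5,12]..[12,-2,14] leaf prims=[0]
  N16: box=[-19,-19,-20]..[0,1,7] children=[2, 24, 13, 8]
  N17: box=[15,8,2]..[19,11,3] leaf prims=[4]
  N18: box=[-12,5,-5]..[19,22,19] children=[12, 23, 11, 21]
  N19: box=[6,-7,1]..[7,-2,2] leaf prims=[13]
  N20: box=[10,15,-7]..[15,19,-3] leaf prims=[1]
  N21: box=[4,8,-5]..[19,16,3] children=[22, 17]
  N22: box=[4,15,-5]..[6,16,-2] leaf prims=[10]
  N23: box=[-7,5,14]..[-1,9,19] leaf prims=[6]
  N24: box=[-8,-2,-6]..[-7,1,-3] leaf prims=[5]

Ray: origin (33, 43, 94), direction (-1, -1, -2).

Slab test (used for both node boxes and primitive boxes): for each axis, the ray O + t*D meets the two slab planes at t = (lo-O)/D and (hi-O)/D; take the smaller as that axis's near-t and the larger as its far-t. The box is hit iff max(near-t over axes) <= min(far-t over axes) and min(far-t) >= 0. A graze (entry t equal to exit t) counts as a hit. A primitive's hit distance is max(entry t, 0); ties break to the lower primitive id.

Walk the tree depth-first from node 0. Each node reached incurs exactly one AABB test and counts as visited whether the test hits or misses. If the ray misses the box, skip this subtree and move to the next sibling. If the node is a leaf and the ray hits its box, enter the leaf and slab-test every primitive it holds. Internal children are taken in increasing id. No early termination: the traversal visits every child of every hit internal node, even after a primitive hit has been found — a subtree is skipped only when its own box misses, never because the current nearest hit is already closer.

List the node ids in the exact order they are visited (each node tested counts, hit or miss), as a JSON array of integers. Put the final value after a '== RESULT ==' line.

Trace the traversal:
N0 x:[14,52] y:[21,63] z:[75/2,57] -> hit [75/2,52], descend [3, 5, 16, 18]
  N3 x:[14,30] y:[45,63] z:[40,56] -> miss, prune
  N5 x:[18,46] y:[24,46] z:[48,56] -> miss, prune
  N16 x:[33,52] y:[42,62] z:[87/2,57] -> hit [87/2,52], descend [2, 8, 13, 24]
    N2 x:[41,47] y:[60,62] z:[111/2,57] -> miss, prune
    N8 x:[33,34] y:[42,46] z:[89/2,45] -> miss, prune
    N13 x:[48,52] y:[44,45] z:[87/2,91/2] -> miss, prune
    N24 x:[40,41] y:[42,45] z:[97/2,50] -> miss, prune
  N18 x:[14,45] y:[21,38] z:[75/2,99/2] -> hit [75/2,38], descend [11, 12, 21, 23]
    N11 x:[32,36] y:[21,26] z:[48,49] -> miss, prune
    N12 x:[44,45] y:[34,37] z:[45,95/2] -> miss, prune
    N21 x:[14,29] y:[27,35] z:[91/2,99/2] -> miss, prune
    N23 x:[34,40] y:[34,38] z:[75/2,40] -> hit [75/2,38] leaf, test {P6@t=75/2}

Visited [0, 3, 5, 16, 2, 8, 13, 24, 18, 11, 12, 21, 23]. Tests: 13 box, 1 leaf. Nearest: P6.

== RESULT ==
[0, 3, 5, 16, 2, 8, 13, 24, 18, 11, 12, 21, 23]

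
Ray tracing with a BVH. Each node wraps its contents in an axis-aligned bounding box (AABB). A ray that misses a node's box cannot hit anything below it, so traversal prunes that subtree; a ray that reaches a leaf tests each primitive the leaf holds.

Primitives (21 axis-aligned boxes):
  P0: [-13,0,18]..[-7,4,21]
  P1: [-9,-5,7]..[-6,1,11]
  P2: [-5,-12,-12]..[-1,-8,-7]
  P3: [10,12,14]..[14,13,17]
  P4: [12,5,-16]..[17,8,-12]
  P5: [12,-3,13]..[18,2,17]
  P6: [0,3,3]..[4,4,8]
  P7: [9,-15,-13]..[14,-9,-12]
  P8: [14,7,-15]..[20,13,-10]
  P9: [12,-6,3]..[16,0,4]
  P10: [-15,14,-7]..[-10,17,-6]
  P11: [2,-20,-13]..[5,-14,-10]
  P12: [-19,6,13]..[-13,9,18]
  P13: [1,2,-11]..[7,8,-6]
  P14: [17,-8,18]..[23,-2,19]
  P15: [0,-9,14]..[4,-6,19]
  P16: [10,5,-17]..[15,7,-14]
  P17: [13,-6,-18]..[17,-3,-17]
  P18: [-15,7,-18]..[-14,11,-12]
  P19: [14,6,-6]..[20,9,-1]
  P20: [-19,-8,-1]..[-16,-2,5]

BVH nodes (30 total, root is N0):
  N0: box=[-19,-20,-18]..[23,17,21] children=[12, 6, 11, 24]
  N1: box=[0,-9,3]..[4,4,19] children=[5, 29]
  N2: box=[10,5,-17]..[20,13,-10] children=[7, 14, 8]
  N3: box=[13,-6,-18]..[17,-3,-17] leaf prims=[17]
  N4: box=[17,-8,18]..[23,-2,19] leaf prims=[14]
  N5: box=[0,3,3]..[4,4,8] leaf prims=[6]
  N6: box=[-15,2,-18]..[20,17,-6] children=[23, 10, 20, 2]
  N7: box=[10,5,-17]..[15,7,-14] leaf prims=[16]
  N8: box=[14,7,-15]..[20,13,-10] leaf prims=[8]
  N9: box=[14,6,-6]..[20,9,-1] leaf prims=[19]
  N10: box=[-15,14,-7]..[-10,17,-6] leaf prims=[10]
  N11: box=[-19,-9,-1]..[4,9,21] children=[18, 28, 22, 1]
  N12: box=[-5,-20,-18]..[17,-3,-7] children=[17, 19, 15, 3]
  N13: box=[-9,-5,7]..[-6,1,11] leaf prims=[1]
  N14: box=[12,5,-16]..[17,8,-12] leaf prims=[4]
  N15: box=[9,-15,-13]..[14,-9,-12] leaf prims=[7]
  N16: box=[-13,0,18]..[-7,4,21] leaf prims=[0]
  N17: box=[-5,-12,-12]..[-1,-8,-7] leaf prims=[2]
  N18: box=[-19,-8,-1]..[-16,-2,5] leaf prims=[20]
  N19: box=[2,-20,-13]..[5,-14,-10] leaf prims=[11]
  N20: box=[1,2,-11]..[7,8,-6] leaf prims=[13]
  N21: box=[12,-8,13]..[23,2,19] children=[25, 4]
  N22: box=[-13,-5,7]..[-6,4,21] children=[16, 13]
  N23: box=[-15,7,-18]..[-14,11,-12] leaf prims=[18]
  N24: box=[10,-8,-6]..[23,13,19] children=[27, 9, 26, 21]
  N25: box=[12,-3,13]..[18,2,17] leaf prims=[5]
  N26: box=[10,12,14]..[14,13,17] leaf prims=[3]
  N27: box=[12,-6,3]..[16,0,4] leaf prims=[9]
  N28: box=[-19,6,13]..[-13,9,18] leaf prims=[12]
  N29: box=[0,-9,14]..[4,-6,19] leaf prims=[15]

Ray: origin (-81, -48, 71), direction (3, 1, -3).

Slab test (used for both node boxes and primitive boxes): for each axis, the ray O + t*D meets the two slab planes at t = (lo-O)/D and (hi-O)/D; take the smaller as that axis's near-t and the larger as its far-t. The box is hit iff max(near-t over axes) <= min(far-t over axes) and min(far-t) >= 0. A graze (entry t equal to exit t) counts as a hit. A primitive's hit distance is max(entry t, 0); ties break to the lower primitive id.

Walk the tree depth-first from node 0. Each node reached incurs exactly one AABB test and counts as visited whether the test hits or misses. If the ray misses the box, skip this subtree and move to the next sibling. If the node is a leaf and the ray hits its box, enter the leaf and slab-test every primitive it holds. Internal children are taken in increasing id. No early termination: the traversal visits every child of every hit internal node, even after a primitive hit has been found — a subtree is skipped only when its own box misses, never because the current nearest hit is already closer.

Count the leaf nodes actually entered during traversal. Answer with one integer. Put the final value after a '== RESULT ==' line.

Walk:
N0 x:[62/3,104/3] y:[28,65] z:[50/3,89/3] -> hit [28,89/3], descend [6, 11, 12, 24]
  N6 x:[22,101/3] y:[50,65] z:[77/3,89/3] -> miss, prune
  N11 x:[62/3,85/3] y:[39,57] z:[50/3,24] -> miss, prune
  N12 x:[76/3,98/3] y:[28,45] z:[26,89/3] -> hit [28,89/3], descend [3, 15, 17, 19]
    N3 x:[94/3,98/3] y:[42,45] z:[88/3,89/3] -> miss, prune
    N15 x:[30,95/3] y:[33,39] z:[83/3,28] -> miss, prune
    N17 x:[76/3,80/3] y:[36,40] z:[26,83/3] -> miss, prune
    N19 x:[83/3,86/3] y:[28,34] z:[27,28] -> hit [28,28] leaf, test {P11@t=28}
  N24 x:[91/3,104/3] y:[40,61] z:[52/3,77/3] -> miss, prune

Summary -> nodes [0, 6, 11, 12, 3, 15, 17, 19, 24]; box-tests=9; leaf-entries=1; first=P11

== RESULT ==
1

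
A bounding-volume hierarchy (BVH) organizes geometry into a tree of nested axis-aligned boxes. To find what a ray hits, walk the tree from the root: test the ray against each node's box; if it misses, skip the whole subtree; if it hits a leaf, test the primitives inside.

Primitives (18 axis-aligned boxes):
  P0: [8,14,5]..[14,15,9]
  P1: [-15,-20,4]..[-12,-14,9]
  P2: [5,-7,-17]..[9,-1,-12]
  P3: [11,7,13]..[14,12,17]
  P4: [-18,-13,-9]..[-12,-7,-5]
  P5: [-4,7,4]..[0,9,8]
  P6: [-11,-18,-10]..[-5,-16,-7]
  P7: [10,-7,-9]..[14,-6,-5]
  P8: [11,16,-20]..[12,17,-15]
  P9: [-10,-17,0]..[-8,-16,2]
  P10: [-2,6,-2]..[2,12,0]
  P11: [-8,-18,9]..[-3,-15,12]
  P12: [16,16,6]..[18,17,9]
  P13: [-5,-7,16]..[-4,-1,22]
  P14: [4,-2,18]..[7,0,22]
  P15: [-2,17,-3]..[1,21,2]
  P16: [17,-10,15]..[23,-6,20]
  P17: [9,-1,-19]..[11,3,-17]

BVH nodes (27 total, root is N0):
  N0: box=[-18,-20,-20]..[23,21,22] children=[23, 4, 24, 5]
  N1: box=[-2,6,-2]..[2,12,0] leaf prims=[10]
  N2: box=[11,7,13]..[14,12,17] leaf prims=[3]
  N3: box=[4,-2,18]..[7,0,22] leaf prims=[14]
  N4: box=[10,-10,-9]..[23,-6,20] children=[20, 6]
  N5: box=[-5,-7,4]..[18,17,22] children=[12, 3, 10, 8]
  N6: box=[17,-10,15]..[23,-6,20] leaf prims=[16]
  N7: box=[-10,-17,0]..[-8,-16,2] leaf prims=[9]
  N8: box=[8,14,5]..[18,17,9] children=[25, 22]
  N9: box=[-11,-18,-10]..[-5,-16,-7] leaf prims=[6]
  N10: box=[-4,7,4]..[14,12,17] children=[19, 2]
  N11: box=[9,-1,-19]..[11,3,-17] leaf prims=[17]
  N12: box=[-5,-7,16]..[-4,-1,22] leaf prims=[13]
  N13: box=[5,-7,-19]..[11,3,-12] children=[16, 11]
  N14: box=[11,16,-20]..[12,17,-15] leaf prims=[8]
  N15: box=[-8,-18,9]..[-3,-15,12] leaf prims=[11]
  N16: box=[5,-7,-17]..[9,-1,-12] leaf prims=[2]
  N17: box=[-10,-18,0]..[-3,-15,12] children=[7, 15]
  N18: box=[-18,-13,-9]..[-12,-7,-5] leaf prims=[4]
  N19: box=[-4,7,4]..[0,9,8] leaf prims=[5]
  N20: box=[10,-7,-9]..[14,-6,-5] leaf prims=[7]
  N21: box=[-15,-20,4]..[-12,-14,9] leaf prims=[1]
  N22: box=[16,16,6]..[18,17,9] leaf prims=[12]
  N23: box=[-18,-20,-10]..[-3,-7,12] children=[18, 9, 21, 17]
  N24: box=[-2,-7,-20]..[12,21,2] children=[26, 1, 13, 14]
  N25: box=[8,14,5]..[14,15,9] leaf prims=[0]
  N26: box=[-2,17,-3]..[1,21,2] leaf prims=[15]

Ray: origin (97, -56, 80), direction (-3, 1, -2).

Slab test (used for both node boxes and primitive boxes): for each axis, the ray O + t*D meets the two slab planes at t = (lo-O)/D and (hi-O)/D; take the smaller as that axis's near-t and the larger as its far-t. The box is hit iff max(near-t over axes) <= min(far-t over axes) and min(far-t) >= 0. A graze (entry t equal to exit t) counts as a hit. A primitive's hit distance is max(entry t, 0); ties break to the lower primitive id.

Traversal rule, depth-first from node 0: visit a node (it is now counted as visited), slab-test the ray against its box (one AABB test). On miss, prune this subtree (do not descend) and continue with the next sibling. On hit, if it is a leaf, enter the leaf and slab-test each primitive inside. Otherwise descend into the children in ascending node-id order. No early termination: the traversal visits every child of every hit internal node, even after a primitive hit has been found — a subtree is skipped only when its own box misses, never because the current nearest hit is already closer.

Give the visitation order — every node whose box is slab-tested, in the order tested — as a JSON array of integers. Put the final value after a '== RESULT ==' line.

Walk:
N0 x:[74/3,115/3] y:[36,77] z:[29,50] -> hit [36,115/3], descend [4, 5, 23, 24]
  N4 x:[74/3,29] y:[46,50] z:[30,89/2] -> miss, prune
  N5 x:[79/3,34] y:[49,73] z:[29,38] -> miss, prune
  N23 x:[100/3,115/3] y:[36,49] z:[34,45] -> hit [36,115/3], descend [9, 17, 18, 21]
    N9 x:[34,36] y:[38,40] z:[87/2,45] -> miss, prune
    N17 x:[100/3,107/3] y:[38,41] z:[34,40] -> miss, prune
    N18 x:[109/3,115/3] y:[43,49] z:[85/2,89/2] -> miss, prune
    N21 x:[109/3,112/3] y:[36,42] z:[71/2,38] -> hit [109/3,112/3] leaf, test {P1@t=109/3}
  N24 x:[85/3,33] y:[49,77] z:[39,50] -> miss, prune

Summary -> nodes [0, 4, 5, 23, 9, 17, 18, 21, 24]; box-tests=9; leaf-entries=1; first=P1

== RESULT ==
[0, 4, 5, 23, 9, 17, 18, 21, 24]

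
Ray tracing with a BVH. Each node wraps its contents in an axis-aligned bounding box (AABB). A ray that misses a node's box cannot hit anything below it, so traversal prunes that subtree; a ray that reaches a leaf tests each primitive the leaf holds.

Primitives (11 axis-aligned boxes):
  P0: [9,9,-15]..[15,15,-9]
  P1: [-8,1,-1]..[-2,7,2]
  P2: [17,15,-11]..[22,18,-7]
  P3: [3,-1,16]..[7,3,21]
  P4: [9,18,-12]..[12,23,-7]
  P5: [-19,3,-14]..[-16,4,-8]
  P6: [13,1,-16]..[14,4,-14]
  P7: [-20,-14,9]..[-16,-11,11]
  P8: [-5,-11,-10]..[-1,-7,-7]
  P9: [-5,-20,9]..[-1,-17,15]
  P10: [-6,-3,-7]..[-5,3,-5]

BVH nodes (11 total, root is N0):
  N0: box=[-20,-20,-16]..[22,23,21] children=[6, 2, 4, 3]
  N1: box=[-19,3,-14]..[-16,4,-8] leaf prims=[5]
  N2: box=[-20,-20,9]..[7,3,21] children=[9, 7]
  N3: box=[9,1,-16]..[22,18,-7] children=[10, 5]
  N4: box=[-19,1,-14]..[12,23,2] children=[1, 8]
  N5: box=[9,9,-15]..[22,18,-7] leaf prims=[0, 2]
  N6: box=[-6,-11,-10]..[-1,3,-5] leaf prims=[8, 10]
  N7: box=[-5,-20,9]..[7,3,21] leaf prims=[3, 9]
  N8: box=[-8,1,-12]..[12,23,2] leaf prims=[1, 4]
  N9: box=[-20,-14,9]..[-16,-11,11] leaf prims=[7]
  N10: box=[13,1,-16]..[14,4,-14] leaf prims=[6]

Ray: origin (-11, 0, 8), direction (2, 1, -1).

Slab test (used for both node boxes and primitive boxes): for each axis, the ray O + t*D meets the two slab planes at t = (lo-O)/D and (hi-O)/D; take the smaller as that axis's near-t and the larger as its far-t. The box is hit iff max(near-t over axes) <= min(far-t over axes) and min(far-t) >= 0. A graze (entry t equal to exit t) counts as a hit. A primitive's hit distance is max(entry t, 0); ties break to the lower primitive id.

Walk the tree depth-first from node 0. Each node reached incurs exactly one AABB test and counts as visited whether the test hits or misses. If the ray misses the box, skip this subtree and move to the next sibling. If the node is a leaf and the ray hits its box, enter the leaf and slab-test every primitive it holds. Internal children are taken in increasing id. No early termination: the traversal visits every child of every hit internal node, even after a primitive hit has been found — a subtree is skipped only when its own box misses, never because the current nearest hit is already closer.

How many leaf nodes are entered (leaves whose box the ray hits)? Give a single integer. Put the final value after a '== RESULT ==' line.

Traverse from the root:
N0 x:[-9/2,33/2] y:[-20,23] z:[-13,24] -> hit [-9/2,33/2], descend [2, 3, 4, 6]
  N2 x:[-9/2,9] y:[-20,3] z:[-13,-1] -> miss, prune
  N3 x:[10,33/2] y:[1,18] z:[15,24] -> hit [15,33/2], descend [5, 10]
    N5 x:[10,33/2] y:[9,18] z:[15,23] -> hit [15,33/2] leaf, test {P0(miss), P2@t=15}
    N10 x:[12,25/2] y:[1,4] z:[22,24] -> miss, prune
  N4 x:[-4,23/2] y:[1,23] z:[6,22] -> hit [6,23/2], descend [1, 8]
    N1 x:[-4,-5/2] y:[3,4] z:[16,22] -> miss, prune
    N8 x:[3/2,23/2] y:[1,23] z:[6,20] -> hit [6,23/2] leaf, test {P1(miss), P4(miss)}
  N6 x:[5/2,5] y:[-11,3] z:[13,18] -> miss, prune

9 AABB tests over nodes [0, 2, 3, 5, 10, 4, 1, 8, 6]; 2 leaves entered; closest P2.

== RESULT ==
2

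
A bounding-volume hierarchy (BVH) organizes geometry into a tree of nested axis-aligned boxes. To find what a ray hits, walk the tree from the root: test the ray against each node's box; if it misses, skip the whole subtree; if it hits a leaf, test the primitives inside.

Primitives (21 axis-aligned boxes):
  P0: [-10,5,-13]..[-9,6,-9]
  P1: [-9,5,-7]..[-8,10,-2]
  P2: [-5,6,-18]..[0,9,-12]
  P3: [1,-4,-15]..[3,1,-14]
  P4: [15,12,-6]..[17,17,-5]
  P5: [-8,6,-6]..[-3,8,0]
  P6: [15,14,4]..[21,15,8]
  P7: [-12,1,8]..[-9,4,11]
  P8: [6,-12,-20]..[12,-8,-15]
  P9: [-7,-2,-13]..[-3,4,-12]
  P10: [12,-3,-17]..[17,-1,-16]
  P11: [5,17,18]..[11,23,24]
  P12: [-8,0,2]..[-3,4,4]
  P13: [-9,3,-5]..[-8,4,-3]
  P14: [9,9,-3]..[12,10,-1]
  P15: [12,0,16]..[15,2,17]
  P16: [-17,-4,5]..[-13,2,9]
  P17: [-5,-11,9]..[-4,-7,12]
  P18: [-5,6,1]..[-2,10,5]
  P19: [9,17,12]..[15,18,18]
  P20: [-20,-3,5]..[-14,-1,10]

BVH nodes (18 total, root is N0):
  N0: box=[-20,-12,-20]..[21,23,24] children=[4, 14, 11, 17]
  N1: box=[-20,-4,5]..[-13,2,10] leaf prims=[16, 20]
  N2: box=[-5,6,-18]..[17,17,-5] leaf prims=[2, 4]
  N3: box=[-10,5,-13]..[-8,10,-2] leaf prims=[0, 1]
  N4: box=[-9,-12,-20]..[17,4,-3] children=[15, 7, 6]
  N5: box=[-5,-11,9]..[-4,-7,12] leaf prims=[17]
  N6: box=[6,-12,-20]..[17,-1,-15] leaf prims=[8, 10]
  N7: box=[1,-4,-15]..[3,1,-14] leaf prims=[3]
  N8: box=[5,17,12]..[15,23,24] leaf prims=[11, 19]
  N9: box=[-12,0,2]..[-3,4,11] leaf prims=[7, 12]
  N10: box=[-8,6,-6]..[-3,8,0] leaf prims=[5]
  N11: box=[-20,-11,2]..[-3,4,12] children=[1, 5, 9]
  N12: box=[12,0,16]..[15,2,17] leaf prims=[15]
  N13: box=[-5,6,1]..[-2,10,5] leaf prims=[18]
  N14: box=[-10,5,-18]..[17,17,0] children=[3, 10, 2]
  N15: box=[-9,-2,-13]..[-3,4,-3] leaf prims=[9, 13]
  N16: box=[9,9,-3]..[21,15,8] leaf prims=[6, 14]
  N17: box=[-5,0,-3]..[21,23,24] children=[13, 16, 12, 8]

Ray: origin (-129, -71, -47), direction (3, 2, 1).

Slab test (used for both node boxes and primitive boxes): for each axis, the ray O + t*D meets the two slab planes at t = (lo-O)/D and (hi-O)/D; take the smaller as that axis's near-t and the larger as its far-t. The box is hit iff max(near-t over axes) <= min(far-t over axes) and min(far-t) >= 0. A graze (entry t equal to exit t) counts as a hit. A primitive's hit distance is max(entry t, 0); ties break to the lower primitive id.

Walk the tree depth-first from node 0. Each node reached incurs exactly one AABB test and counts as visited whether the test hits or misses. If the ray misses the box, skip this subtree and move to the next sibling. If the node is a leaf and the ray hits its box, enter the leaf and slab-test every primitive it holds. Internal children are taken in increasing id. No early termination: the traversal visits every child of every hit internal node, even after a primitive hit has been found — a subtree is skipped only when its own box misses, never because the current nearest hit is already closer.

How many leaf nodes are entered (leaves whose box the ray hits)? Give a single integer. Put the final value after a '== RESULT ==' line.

Walk:
N0 x:[109/3,50] y:[59/2,47] z:[27,71] -> hit [109/3,47], descend [4, 11, 14, 17]
  N4 x:[40,146/3] y:[59/2,75/2] z:[27,44] -> miss, prune
  N11 x:[109/3,42] y:[30,75/2] z:[49,59] -> miss, prune
  N14 x:[119/3,146/3] y:[38,44] z:[29,47] -> hit [119/3,44], descend [2, 3, 10]
    N2 x:[124/3,146/3] y:[77/2,44] z:[29,42] -> hit [124/3,42] leaf, test {P2(miss), P4(miss)}
    N3 x:[119/3,121/3] y:[38,81/2] z:[34,45] -> hit [119/3,121/3] leaf, test {P0(miss), P1@t=40}
    N10 x:[121/3,42] y:[77/2,79/2] z:[41,47] -> miss, prune
  N17 x:[124/3,50] y:[71/2,47] z:[44,71] -> hit [44,47], descend [8, 12, 13, 16]
    N8 x:[134/3,48] y:[44,47] z:[59,71] -> miss, prune
    N12 x:[47,48] y:[71/2,73/2] z:[63,64] -> miss, prune
    N13 x:[124/3,127/3] y:[77/2,81/2] z:[48,52] -> miss, prune
    N16 x:[46,50] y:[40,43] z:[44,55] -> miss, prune

12 AABB tests over nodes [0, 4, 11, 14, 2, 3, 10, 17, 8, 12, 13, 16]; 2 leaves entered; closest P1.

== RESULT ==
2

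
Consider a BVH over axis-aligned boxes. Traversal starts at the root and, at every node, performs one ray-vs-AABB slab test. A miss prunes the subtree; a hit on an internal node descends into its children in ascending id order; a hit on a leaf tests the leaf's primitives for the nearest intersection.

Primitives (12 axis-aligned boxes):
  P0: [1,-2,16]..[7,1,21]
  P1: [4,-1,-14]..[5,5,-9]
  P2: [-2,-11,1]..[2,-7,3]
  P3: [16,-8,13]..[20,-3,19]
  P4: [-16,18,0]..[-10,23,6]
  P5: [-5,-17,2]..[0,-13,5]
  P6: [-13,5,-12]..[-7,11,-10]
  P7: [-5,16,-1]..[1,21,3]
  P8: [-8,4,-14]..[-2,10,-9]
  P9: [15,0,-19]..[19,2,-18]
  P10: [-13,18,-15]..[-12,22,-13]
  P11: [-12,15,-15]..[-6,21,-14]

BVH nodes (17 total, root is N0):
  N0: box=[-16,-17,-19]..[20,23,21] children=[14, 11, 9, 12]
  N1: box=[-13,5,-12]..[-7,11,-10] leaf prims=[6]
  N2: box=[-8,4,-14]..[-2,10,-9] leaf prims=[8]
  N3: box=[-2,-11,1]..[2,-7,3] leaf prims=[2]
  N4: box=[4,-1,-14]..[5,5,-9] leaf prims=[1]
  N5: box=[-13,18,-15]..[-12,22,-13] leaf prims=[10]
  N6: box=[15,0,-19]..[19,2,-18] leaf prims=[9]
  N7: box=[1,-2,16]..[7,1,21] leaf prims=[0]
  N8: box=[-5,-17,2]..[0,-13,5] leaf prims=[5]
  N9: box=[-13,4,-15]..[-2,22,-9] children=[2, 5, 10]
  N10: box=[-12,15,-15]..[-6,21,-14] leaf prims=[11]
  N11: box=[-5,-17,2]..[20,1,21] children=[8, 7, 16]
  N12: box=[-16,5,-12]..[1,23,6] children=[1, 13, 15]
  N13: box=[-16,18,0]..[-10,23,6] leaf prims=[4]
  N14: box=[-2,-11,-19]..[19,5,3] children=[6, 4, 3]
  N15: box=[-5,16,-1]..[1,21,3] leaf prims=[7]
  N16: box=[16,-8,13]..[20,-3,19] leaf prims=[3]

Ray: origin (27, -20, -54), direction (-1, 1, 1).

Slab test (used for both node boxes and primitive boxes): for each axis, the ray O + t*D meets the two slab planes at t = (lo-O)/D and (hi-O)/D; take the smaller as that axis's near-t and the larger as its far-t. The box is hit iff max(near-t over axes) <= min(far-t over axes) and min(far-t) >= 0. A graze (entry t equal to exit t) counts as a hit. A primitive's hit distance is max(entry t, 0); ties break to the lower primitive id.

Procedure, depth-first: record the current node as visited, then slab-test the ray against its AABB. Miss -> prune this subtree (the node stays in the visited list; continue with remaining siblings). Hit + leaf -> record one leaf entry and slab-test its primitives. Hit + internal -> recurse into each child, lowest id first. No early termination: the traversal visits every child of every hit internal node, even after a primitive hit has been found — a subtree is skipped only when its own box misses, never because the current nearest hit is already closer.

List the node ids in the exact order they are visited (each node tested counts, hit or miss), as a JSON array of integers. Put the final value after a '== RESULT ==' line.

Trace the traversal:
N0 x:[7,43] y:[3,43] z:[35,75] -> hit [35,43], descend [9, 11, 12, 14]
  N9 x:[29,40] y:[24,42] z:[39,45] -> hit [39,40], descend [2, 5, 10]
    N2 x:[29,35] y:[24,30] z:[40,45] -> miss, prune
    N5 x:[39,40] y:[38,42] z:[39,41] -> hit [39,40] leaf, test {P10@t=39}
    N10 x:[33,39] y:[35,41] z:[39,40] -> hit [39,39] leaf, test {P11@t=39}
  N11 x:[7,32] y:[3,21] z:[56,75] -> miss, prune
  N12 x:[26,43] y:[25,43] z:[42,60] -> hit [42,43], descend [1, 13, 15]
    N1 x:[34,40] y:[25,31] z:[42,44] -> miss, prune
    N13 x:[37,43] y:[38,43] z:[54,60] -> miss, prune
    N15 x:[26,32] y:[36,41] z:[53,57] -> miss, prune
  N14 x:[8,29] y:[9,25] z:[35,57] -> miss, prune

Visited [0, 9, 2, 5, 10, 11, 12, 1, 13, 15, 14]. Tests: 11 box, 2 leaf. Nearest: P10.

== RESULT ==
[0, 9, 2, 5, 10, 11, 12, 1, 13, 15, 14]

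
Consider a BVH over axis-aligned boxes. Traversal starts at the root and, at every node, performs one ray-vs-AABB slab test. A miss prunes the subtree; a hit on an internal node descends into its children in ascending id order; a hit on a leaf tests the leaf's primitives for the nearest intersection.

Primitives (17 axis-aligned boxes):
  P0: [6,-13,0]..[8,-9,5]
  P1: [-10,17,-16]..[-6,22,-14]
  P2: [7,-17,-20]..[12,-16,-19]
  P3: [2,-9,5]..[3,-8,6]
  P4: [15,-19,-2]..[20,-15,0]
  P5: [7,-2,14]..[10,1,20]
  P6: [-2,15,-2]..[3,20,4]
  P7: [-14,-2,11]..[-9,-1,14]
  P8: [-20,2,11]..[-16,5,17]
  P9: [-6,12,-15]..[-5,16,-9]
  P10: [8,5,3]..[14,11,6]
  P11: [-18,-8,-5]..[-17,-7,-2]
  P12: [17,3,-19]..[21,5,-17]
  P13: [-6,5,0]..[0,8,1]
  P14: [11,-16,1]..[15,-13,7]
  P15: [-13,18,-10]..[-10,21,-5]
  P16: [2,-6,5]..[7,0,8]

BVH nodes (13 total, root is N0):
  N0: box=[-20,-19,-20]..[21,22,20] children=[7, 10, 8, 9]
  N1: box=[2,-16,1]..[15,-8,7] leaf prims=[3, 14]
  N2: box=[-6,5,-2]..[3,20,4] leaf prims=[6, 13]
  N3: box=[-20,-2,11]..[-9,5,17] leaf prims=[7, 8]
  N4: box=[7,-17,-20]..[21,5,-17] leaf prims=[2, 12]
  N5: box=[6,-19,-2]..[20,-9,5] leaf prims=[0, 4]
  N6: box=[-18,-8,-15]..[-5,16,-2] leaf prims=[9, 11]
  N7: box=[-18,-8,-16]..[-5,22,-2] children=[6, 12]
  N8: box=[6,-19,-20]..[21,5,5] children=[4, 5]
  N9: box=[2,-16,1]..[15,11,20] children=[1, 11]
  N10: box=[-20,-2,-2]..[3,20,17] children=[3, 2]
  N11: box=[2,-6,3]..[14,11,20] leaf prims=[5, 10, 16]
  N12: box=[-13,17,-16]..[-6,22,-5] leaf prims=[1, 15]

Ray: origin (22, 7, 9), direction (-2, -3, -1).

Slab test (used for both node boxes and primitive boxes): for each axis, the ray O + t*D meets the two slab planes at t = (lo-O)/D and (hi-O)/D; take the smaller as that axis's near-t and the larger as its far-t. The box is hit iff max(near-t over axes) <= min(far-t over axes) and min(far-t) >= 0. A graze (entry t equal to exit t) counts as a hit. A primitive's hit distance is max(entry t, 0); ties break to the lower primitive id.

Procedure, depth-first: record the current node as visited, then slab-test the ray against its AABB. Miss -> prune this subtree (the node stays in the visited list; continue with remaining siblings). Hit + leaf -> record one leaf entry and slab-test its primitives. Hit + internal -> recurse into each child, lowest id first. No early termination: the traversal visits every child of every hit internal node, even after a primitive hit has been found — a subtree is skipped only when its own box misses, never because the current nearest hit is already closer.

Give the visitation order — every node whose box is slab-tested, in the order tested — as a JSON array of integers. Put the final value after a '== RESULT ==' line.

Trace the traversal:
N0 x:[1/2,21] y:[-5,26/3] z:[-11,29] -> hit [1/2,26/3], descend [7, 8, 9, 10]
  N7 x:[27/2,20] y:[-5,5] z:[11,25] -> miss, prune
  N8 x:[1/2,8] y:[2/3,26/3] z:[4,29] -> hit [4,8], descend [4, 5]
    N4 x:[1/2,15/2] y:[2/3,8] z:[26,29] -> miss, prune
    N5 x:[1,8] y:[16/3,26/3] z:[4,11] -> hit [16/3,8] leaf, test {P0(miss), P4(miss)}
  N9 x:[7/2,10] y:[-4/3,23/3] z:[-11,8] -> hit [7/2,23/3], descend [1, 11]
    N1 x:[7/2,10] y:[5,23/3] z:[2,8] -> hit [5,23/3] leaf, test {P3(miss), P14(miss)}
    N11 x:[4,10] y:[-4/3,13/3] z:[-11,6] -> hit [4,13/3] leaf, test {P5(miss), P10(miss), P16(miss)}
  N10 x:[19/2,21] y:[-13/3,3] z:[-8,11] -> miss, prune

9 AABB tests over nodes [0, 7, 8, 4, 5, 9, 1, 11, 10]; 3 leaves entered; closest miss.

== RESULT ==
[0, 7, 8, 4, 5, 9, 1, 11, 10]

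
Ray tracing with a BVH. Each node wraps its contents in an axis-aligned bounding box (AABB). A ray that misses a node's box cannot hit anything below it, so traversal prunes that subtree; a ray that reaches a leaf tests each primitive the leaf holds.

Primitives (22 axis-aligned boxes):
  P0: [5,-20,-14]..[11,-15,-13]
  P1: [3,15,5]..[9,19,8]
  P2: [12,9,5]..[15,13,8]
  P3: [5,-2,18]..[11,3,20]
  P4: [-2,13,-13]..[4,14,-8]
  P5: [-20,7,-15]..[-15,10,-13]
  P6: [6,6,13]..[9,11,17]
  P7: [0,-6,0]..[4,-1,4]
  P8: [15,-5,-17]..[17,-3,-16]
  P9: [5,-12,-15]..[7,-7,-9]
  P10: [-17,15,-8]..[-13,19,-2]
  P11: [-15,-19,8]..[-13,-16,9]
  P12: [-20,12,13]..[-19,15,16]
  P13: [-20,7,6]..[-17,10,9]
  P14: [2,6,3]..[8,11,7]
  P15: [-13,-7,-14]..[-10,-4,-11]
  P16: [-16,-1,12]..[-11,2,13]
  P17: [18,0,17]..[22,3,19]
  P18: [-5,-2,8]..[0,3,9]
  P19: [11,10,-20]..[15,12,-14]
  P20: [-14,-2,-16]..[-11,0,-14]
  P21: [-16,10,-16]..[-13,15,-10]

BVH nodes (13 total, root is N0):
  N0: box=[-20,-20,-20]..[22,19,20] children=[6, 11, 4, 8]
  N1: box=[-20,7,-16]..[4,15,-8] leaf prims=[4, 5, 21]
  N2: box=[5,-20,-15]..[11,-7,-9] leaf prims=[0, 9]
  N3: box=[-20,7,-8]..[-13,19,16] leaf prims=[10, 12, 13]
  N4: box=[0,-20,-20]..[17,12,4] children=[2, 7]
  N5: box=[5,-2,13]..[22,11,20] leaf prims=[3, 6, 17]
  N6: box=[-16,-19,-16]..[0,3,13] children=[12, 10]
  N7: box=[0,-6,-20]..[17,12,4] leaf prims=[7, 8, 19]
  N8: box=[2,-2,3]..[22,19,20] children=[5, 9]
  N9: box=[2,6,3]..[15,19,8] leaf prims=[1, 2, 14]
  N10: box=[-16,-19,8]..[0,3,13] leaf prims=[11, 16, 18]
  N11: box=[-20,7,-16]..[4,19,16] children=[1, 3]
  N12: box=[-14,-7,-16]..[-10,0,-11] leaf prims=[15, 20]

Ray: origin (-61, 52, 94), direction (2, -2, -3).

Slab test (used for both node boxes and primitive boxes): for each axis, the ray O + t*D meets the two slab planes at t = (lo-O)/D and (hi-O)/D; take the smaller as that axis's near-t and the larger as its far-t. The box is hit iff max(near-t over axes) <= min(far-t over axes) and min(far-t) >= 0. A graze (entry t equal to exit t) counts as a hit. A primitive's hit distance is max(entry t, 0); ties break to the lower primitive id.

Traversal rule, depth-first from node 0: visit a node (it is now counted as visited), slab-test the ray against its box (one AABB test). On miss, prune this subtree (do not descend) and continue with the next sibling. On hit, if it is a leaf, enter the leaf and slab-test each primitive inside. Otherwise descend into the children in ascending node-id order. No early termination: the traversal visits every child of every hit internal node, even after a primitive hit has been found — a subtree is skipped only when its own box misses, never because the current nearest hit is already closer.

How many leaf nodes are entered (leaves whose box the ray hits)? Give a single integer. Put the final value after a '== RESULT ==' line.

Trace the traversal:
N0 x:[41/2,83/2] y:[33/2,36] z:[74/3,38] -> hit [74/3,36], descend [4, 6, 8, 11]
  N4 x:[61/2,39] y:[20,36] z:[30,38] -> hit [61/2,36], descend [2, 7]
    N2 x:[33,36] y:[59/2,36] z:[103/3,109/3] -> hit [103/3,36] leaf, test {P0@t=107/3, P9(miss)}
    N7 x:[61/2,39] y:[20,29] z:[30,38] -> miss, prune
  N6 x:[45/2,61/2] y:[49/2,71/2] z:[27,110/3] -> hit [27,61/2], descend [10, 12]
    N10 x:[45/2,61/2] y:[49/2,71/2] z:[27,86/3] -> hit [27,86/3] leaf, test {P11(miss), P16(miss), P18(miss)}
    N12 x:[47/2,51/2] y:[26,59/2] z:[35,110/3] -> miss, prune
  N8 x:[63/2,83/2] y:[33/2,27] z:[74/3,91/3] -> miss, prune
  N11 x:[41/2,65/2] y:[33/2,45/2] z:[26,110/3] -> miss, prune

order=[0, 4, 2, 7, 6, 10, 12, 8, 11]  |boxes|=9  |leaves|=2  hit=P0

== RESULT ==
2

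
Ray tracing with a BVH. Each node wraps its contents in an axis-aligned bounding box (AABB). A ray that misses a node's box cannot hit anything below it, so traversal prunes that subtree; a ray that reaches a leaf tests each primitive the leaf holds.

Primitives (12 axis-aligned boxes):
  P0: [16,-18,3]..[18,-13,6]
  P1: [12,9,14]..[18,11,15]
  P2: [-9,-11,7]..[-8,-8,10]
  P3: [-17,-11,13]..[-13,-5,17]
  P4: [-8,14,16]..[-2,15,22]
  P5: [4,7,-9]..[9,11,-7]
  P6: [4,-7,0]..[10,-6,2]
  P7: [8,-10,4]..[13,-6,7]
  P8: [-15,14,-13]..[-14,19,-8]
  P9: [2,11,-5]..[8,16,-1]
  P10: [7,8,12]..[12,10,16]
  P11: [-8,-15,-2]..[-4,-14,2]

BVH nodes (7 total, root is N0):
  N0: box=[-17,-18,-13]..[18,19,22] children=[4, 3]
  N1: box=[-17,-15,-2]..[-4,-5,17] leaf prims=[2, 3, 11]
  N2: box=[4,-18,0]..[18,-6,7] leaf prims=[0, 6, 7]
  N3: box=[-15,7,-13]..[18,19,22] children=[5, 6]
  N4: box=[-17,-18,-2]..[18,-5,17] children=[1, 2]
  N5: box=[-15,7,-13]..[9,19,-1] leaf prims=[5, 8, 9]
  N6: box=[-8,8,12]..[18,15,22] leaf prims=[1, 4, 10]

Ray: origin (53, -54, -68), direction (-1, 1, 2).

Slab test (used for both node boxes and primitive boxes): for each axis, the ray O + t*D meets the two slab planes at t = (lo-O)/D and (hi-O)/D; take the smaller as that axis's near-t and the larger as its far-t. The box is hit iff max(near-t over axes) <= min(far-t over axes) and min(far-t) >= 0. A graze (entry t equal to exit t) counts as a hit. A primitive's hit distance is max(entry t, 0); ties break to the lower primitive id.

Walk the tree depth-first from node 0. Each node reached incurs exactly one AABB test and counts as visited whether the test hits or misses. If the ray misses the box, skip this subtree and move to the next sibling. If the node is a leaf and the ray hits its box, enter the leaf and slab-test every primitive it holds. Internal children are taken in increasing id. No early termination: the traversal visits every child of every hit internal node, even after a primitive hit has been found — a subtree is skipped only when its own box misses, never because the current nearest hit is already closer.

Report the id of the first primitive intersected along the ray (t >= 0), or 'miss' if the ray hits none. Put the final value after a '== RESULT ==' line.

Trace the traversal:
N0 x:[35,70] y:[36,73] z:[55/2,45] -> hit [36,45], descend [3, 4]
  N3 x:[35,68] y:[61,73] z:[55/2,45] -> miss, prune
  N4 x:[35,70] y:[36,49] z:[33,85/2] -> hit [36,85/2], descend [1, 2]
    N1 x:[57,70] y:[39,49] z:[33,85/2] -> miss, prune
    N2 x:[35,49] y:[36,48] z:[34,75/2] -> hit [36,75/2] leaf, test {P0@t=36, P6(miss), P7(miss)}

order=[0, 3, 4, 1, 2]  |boxes|=5  |leaves|=1  hit=P0

== RESULT ==
0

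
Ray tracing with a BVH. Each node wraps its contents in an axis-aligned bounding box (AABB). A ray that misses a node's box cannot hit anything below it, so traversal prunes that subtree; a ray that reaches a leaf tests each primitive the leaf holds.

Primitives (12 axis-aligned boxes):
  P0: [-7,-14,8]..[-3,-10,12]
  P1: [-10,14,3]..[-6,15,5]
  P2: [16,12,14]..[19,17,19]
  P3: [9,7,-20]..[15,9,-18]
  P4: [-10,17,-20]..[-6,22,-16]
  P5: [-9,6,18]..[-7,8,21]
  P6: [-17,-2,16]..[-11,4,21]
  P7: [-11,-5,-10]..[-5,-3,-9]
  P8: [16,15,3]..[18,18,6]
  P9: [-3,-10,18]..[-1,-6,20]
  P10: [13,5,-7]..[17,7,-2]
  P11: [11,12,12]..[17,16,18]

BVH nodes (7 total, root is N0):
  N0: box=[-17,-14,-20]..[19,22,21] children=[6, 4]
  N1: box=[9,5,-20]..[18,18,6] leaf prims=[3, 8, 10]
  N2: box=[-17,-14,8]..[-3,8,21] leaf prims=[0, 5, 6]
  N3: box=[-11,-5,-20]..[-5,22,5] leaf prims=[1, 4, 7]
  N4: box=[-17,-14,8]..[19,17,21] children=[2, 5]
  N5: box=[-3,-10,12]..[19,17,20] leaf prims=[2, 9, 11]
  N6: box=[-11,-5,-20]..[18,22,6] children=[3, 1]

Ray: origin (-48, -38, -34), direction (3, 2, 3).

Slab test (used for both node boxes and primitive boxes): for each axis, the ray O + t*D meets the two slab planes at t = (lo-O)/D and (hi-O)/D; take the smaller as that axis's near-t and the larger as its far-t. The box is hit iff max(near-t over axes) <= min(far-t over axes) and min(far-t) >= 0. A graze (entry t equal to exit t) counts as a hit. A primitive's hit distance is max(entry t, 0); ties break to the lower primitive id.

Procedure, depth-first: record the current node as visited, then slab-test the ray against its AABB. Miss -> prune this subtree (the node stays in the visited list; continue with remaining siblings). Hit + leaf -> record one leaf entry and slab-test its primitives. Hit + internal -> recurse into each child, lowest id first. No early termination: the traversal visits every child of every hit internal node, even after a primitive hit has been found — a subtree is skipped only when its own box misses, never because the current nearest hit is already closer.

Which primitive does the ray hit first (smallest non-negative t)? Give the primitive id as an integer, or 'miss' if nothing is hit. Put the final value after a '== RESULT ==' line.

Trace the traversal:
N0 x:[31/3,67/3] y:[12,30] z:[14/3,55/3] -> hit [12,55/3], descend [4, 6]
  N4 x:[31/3,67/3] y:[12,55/2] z:[14,55/3] -> hit [14,55/3], descend [2, 5]
    N2 x:[31/3,15] y:[12,23] z:[14,55/3] -> hit [14,15] leaf, test {P0@t=14, P5(miss), P6(miss)}
    N5 x:[15,67/3] y:[14,55/2] z:[46/3,18] -> hit [46/3,18] leaf, test {P2(miss), P9(miss), P11(miss)}
  N6 x:[37/3,22] y:[33/2,30] z:[14/3,40/3] -> miss, prune

Summary -> nodes [0, 4, 2, 5, 6]; box-tests=5; leaf-entries=2; first=P0

== RESULT ==
0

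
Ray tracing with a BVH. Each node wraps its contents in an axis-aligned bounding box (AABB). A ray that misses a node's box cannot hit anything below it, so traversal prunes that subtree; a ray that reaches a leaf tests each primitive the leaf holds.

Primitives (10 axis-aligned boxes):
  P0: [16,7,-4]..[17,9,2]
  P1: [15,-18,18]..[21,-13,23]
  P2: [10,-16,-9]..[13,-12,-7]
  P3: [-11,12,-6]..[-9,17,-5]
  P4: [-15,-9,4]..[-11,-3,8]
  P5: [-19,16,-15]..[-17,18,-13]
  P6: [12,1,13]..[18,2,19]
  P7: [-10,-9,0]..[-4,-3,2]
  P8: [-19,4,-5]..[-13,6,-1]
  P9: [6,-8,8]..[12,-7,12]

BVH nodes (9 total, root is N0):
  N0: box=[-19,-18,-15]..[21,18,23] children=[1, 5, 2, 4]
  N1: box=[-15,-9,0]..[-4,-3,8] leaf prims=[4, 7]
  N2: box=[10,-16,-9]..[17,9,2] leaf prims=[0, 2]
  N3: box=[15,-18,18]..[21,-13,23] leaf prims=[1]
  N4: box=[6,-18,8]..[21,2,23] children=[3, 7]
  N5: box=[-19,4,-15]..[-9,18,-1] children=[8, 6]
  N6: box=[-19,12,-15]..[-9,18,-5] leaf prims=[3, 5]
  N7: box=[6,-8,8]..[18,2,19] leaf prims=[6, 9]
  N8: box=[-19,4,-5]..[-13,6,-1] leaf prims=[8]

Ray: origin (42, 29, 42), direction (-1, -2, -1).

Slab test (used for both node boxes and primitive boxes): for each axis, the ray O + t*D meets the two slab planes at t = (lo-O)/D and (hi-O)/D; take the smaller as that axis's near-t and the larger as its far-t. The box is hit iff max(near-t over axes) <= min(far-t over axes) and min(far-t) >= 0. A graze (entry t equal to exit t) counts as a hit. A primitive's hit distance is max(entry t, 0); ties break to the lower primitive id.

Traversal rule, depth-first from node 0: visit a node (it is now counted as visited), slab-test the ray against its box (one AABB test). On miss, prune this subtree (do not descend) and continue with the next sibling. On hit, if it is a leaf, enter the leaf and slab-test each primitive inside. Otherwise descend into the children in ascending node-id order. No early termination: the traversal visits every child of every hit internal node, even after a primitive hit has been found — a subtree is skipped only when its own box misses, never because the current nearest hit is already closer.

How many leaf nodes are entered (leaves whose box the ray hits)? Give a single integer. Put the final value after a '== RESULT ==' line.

Trace the traversal:
N0 x:[21,61] y:[11/2,47/2] z:[19,57] -> hit [21,47/2], descend [1, 2, 4, 5]
  N1 x:[46,57] y:[16,19] z:[34,42] -> miss, prune
  N2 x:[25,32] y:[10,45/2] z:[40,51] -> miss, prune
  N4 x:[21,36] y:[27/2,47/2] z:[19,34] -> hit [21,47/2], descend [3, 7]
    N3 x:[21,27] y:[21,47/2] z:[19,24] -> hit [21,47/2] leaf, test {P1@t=21}
    N7 x:[24,36] y:[27/2,37/2] z:[23,34] -> miss, prune
  N5 x:[51,61] y:[11/2,25/2] z:[43,57] -> miss, prune

order=[0, 1, 2, 4, 3, 7, 5]  |boxes|=7  |leaves|=1  hit=P1

== RESULT ==
1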